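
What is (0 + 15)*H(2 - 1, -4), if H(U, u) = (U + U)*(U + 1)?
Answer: 60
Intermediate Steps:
H(U, u) = 2*U*(1 + U) (H(U, u) = (2*U)*(1 + U) = 2*U*(1 + U))
(0 + 15)*H(2 - 1, -4) = (0 + 15)*(2*(2 - 1)*(1 + (2 - 1))) = 15*(2*1*(1 + 1)) = 15*(2*1*2) = 15*4 = 60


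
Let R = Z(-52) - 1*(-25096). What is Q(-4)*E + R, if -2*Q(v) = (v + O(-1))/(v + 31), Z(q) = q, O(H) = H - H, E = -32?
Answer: 676124/27 ≈ 25042.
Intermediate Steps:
O(H) = 0
Q(v) = -v/(2*(31 + v)) (Q(v) = -(v + 0)/(2*(v + 31)) = -v/(2*(31 + v)))
R = 25044 (R = -52 - 1*(-25096) = -52 + 25096 = 25044)
Q(-4)*E + R = -1*(-4)/(62 + 2*(-4))*(-32) + 25044 = -1*(-4)/(62 - 8)*(-32) + 25044 = -1*(-4)/54*(-32) + 25044 = -1*(-4)*1/54*(-32) + 25044 = (2/27)*(-32) + 25044 = -64/27 + 25044 = 676124/27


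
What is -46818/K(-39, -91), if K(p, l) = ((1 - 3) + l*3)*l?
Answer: -46818/25025 ≈ -1.8708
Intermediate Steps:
K(p, l) = l*(-2 + 3*l) (K(p, l) = (-2 + 3*l)*l = l*(-2 + 3*l))
-46818/K(-39, -91) = -46818*(-1/(91*(-2 + 3*(-91)))) = -46818*(-1/(91*(-2 - 273))) = -46818/((-91*(-275))) = -46818/25025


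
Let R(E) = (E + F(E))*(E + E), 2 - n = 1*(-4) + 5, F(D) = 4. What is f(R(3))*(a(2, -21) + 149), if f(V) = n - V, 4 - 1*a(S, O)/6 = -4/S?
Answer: -7585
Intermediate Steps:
a(S, O) = 24 + 24/S (a(S, O) = 24 - (-24)/S = 24 + 24/S)
n = 1 (n = 2 - (1*(-4) + 5) = 2 - (-4 + 5) = 2 - 1*1 = 2 - 1 = 1)
R(E) = 2*E*(4 + E) (R(E) = (E + 4)*(E + E) = (4 + E)*(2*E) = 2*E*(4 + E))
f(V) = 1 - V
f(R(3))*(a(2, -21) + 149) = (1 - 2*3*(4 + 3))*((24 + 24/2) + 149) = (1 - 2*3*7)*((24 + 24*(½)) + 149) = (1 - 1*42)*((24 + 12) + 149) = (1 - 42)*(36 + 149) = -41*185 = -7585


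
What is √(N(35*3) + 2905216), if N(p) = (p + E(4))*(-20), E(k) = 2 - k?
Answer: 2*√725789 ≈ 1703.9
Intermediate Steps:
N(p) = 40 - 20*p (N(p) = (p + (2 - 1*4))*(-20) = (p + (2 - 4))*(-20) = (p - 2)*(-20) = (-2 + p)*(-20) = 40 - 20*p)
√(N(35*3) + 2905216) = √((40 - 700*3) + 2905216) = √((40 - 20*105) + 2905216) = √((40 - 2100) + 2905216) = √(-2060 + 2905216) = √2903156 = 2*√725789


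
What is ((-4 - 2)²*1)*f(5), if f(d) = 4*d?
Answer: 720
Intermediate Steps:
((-4 - 2)²*1)*f(5) = ((-4 - 2)²*1)*(4*5) = ((-6)²*1)*20 = (36*1)*20 = 36*20 = 720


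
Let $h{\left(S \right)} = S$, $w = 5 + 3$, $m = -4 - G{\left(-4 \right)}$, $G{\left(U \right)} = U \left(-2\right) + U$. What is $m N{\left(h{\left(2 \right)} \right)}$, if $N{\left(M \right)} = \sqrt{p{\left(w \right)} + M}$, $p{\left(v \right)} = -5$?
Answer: $- 8 i \sqrt{3} \approx - 13.856 i$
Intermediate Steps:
$G{\left(U \right)} = - U$ ($G{\left(U \right)} = - 2 U + U = - U$)
$m = -8$ ($m = -4 - \left(-1\right) \left(-4\right) = -4 - 4 = -8$)
$w = 8$
$N{\left(M \right)} = \sqrt{-5 + M}$
$m N{\left(h{\left(2 \right)} \right)} = - 8 \sqrt{-5 + 2} = - 8 \sqrt{-3} = - 8 i \sqrt{3}$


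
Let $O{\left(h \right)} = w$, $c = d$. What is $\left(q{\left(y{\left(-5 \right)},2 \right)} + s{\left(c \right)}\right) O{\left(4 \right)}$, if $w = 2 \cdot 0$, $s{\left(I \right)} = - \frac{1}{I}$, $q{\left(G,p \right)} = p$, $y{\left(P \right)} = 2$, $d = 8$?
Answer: $0$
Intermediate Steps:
$c = 8$
$w = 0$
$O{\left(h \right)} = 0$
$\left(q{\left(y{\left(-5 \right)},2 \right)} + s{\left(c \right)}\right) O{\left(4 \right)} = \left(2 - \frac{1}{8}\right) 0 = \frac{15}{8} \cdot 0 = 0$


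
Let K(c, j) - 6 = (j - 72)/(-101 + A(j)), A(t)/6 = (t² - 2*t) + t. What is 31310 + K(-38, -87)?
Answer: 1435368701/45835 ≈ 31316.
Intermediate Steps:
A(t) = -6*t + 6*t² (A(t) = 6*((t² - 2*t) + t) = 6*(t² - t) = -6*t + 6*t²)
K(c, j) = 6 + (-72 + j)/(-101 + 6*j*(-1 + j)) (K(c, j) = 6 + (j - 72)/(-101 + 6*j*(-1 + j)) = 6 + (-72 + j)/(-101 + 6*j*(-1 + j)))
31310 + K(-38, -87) = 31310 + (-678 - 87 + 36*(-87)*(-1 - 87))/(-101 + 6*(-87)*(-1 - 87)) = 31310 + (-678 - 87 + 36*(-87)*(-88))/(-101 + 6*(-87)*(-88)) = 31310 + (-678 - 87 + 275616)/(-101 + 45936) = 31310 + 274851/45835 = 1435368701/45835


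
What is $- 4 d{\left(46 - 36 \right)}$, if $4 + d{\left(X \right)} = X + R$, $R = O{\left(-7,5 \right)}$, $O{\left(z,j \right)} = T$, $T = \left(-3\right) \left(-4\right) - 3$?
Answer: $-60$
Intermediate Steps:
$T = 9$ ($T = 12 - 3 = 9$)
$O{\left(z,j \right)} = 9$
$R = 9$
$d{\left(X \right)} = 5 + X$ ($d{\left(X \right)} = -4 + \left(X + 9\right) = -4 + \left(9 + X\right) = 5 + X$)
$- 4 d{\left(46 - 36 \right)} = - 4 \left(5 + \left(46 - 36\right)\right) = - 4 \left(5 + 10\right) = \left(-4\right) 15 = -60$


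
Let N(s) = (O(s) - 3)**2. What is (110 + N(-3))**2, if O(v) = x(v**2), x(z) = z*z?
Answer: 38365636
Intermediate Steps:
x(z) = z**2
O(v) = v**4 (O(v) = (v**2)**2 = v**4)
N(s) = (-3 + s**4)**2 (N(s) = (s**4 - 3)**2 = (-3 + s**4)**2)
(110 + N(-3))**2 = (110 + (-3 + (-3)**4)**2)**2 = (110 + (-3 + 81)**2)**2 = (110 + 78**2)**2 = (110 + 6084)**2 = 6194**2 = 38365636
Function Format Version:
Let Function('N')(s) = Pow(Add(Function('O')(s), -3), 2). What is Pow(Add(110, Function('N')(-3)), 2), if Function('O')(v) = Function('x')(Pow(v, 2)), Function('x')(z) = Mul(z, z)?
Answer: 38365636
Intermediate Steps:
Function('x')(z) = Pow(z, 2)
Function('O')(v) = Pow(v, 4) (Function('O')(v) = Pow(Pow(v, 2), 2) = Pow(v, 4))
Function('N')(s) = Pow(Add(-3, Pow(s, 4)), 2) (Function('N')(s) = Pow(Add(Pow(s, 4), -3), 2) = Pow(Add(-3, Pow(s, 4)), 2))
Pow(Add(110, Function('N')(-3)), 2) = Pow(Add(110, Pow(Add(-3, Pow(-3, 4)), 2)), 2) = Pow(Add(110, Pow(Add(-3, 81), 2)), 2) = Pow(Add(110, Pow(78, 2)), 2) = Pow(Add(110, 6084), 2) = Pow(6194, 2) = 38365636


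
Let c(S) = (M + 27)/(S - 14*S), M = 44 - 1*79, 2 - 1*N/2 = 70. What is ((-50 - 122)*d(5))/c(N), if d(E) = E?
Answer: 190060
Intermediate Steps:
N = -136 (N = 4 - 2*70 = 4 - 140 = -136)
M = -35 (M = 44 - 79 = -35)
c(S) = 8/(13*S) (c(S) = (-35 + 27)/(S - 14*S) = -8*(-1/(13*S)) = -(-8)/(13*S) = 8/(13*S))
((-50 - 122)*d(5))/c(N) = ((-50 - 122)*5)/(((8/13)/(-136))) = (-172*5)/(((8/13)*(-1/136))) = -860/(-1/221) = -860*(-221) = 190060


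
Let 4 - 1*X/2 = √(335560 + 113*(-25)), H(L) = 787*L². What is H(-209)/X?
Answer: -68753894/332719 - 34376947*√332735/665438 ≈ -30006.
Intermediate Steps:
X = 8 - 2*√332735 (X = 8 - 2*√(335560 + 113*(-25)) = 8 - 2*√(335560 - 2825) = 8 - 2*√332735 ≈ -1145.7)
H(-209)/X = (787*(-209)²)/(8 - 2*√332735) = (787*43681)/(8 - 2*√332735) = 34376947/(8 - 2*√332735)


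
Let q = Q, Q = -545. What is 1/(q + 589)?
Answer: 1/44 ≈ 0.022727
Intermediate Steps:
q = -545
1/(q + 589) = 1/(-545 + 589) = 1/44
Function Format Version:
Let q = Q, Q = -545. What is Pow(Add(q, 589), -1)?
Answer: Rational(1, 44) ≈ 0.022727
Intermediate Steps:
q = -545
Pow(Add(q, 589), -1) = Pow(Add(-545, 589), -1) = Pow(44, -1) = Rational(1, 44)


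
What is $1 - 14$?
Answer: $-13$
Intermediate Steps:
$1 - 14 = -13$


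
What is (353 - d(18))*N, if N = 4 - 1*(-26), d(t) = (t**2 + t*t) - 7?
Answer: -8640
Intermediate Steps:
d(t) = -7 + 2*t**2 (d(t) = (t**2 + t**2) - 7 = 2*t**2 - 7 = -7 + 2*t**2)
N = 30 (N = 4 + 26 = 30)
(353 - d(18))*N = (353 - (-7 + 2*18**2))*30 = (353 - (-7 + 2*324))*30 = (353 - (-7 + 648))*30 = (353 - 1*641)*30 = (353 - 641)*30 = -288*30 = -8640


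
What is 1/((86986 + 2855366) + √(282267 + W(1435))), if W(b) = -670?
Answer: 2942352/8657435010307 - √281597/8657435010307 ≈ 3.3980e-7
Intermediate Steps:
1/((86986 + 2855366) + √(282267 + W(1435))) = 1/((86986 + 2855366) + √(282267 - 670)) = 1/(2942352 + √281597)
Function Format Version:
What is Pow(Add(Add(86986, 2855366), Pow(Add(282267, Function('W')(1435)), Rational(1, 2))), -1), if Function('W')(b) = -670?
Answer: Add(Rational(2942352, 8657435010307), Mul(Rational(-1, 8657435010307), Pow(281597, Rational(1, 2)))) ≈ 3.3980e-7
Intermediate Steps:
Pow(Add(Add(86986, 2855366), Pow(Add(282267, Function('W')(1435)), Rational(1, 2))), -1) = Pow(Add(Add(86986, 2855366), Pow(Add(282267, -670), Rational(1, 2))), -1) = Pow(Add(2942352, Pow(281597, Rational(1, 2))), -1)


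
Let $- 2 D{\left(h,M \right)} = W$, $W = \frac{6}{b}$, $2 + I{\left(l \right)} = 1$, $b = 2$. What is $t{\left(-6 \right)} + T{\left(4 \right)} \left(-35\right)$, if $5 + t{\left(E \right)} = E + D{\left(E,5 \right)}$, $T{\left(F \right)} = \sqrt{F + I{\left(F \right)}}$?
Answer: $- \frac{25}{2} - 35 \sqrt{3} \approx -73.122$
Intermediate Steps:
$I{\left(l \right)} = -1$ ($I{\left(l \right)} = -2 + 1 = -1$)
$W = 3$ ($W = \frac{6}{2} = 6 \cdot \frac{1}{2} = 3$)
$D{\left(h,M \right)} = - \frac{3}{2}$ ($D{\left(h,M \right)} = \left(- \frac{1}{2}\right) 3 = - \frac{3}{2}$)
$T{\left(F \right)} = \sqrt{-1 + F}$ ($T{\left(F \right)} = \sqrt{F - 1} = \sqrt{-1 + F}$)
$t{\left(E \right)} = - \frac{13}{2} + E$ ($t{\left(E \right)} = -5 + \left(E - \frac{3}{2}\right) = -5 + \left(- \frac{3}{2} + E\right) = - \frac{13}{2} + E$)
$t{\left(-6 \right)} + T{\left(4 \right)} \left(-35\right) = \left(- \frac{13}{2} - 6\right) + \sqrt{-1 + 4} \left(-35\right) = - \frac{25}{2} + \sqrt{3} \left(-35\right) = - \frac{25}{2} - 35 \sqrt{3}$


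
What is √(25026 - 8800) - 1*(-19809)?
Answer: 19809 + √16226 ≈ 19936.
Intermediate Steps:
√(25026 - 8800) - 1*(-19809) = √16226 + 19809 = 19809 + √16226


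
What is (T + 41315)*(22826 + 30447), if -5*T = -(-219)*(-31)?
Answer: 11366540372/5 ≈ 2.2733e+9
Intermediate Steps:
T = 6789/5 (T = -(-1)*(-219*(-31))/5 = -(-1)*6789/5 = -⅕*(-6789) = 6789/5 ≈ 1357.8)
(T + 41315)*(22826 + 30447) = (6789/5 + 41315)*(22826 + 30447) = (213364/5)*53273 = 11366540372/5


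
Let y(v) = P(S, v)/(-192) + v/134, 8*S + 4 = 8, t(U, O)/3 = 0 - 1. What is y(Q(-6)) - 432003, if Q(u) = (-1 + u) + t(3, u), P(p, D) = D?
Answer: -2778643441/6432 ≈ -4.3200e+5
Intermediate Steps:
t(U, O) = -3 (t(U, O) = 3*(0 - 1) = 3*(-1) = -3)
S = ½ (S = -½ + (⅛)*8 = -½ + 1 = ½ ≈ 0.50000)
Q(u) = -4 + u (Q(u) = (-1 + u) - 3 = -4 + u)
y(v) = 29*v/12864 (y(v) = v/(-192) + v/134 = v*(-1/192) + v*(1/134) = -v/192 + v/134 = 29*v/12864)
y(Q(-6)) - 432003 = 29*(-4 - 6)/12864 - 432003 = (29/12864)*(-10) - 432003 = -145/6432 - 432003 = -2778643441/6432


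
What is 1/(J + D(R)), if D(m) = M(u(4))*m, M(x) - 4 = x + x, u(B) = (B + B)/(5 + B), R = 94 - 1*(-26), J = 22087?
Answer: 3/68341 ≈ 4.3898e-5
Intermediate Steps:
R = 120 (R = 94 + 26 = 120)
u(B) = 2*B/(5 + B) (u(B) = (2*B)/(5 + B) = 2*B/(5 + B))
M(x) = 4 + 2*x (M(x) = 4 + (x + x) = 4 + 2*x)
D(m) = 52*m/9 (D(m) = (4 + 2*(2*4/(5 + 4)))*m = (4 + 2*(2*4/9))*m = (4 + 2*(2*4*(⅑)))*m = (4 + 2*(8/9))*m = (4 + 16/9)*m = 52*m/9)
1/(J + D(R)) = 1/(22087 + (52/9)*120) = 1/(22087 + 2080/3) = 1/(68341/3) = 3/68341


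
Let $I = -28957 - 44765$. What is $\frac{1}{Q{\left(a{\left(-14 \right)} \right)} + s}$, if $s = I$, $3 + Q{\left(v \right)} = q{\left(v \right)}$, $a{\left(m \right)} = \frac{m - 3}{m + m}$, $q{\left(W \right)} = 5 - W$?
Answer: $- \frac{28}{2064177} \approx -1.3565 \cdot 10^{-5}$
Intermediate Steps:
$a{\left(m \right)} = \frac{-3 + m}{2 m}$
$Q{\left(v \right)} = 2 - v$ ($Q{\left(v \right)} = -3 - \left(-5 + v\right) = 2 - v$)
$I = -73722$ ($I = -28957 - 44765 = -73722$)
$s = -73722$
$\frac{1}{Q{\left(a{\left(-14 \right)} \right)} + s} = \frac{1}{\left(2 - \frac{-3 - 14}{2 \left(-14\right)}\right) - 73722} = \frac{1}{\left(2 - \frac{1}{2} \left(- \frac{1}{14}\right) \left(-17\right)\right) - 73722} = \frac{1}{\left(2 - \frac{17}{28}\right) - 73722} = \frac{1}{\frac{39}{28} - 73722} = \frac{1}{- \frac{2064177}{28}} = - \frac{28}{2064177}$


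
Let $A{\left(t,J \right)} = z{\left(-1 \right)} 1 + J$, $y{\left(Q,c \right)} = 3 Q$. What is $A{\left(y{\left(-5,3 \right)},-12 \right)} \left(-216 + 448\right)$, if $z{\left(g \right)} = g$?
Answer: $-3016$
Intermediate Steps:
$A{\left(t,J \right)} = -1 + J$ ($A{\left(t,J \right)} = \left(-1\right) 1 + J = -1 + J$)
$A{\left(y{\left(-5,3 \right)},-12 \right)} \left(-216 + 448\right) = \left(-1 - 12\right) \left(-216 + 448\right) = \left(-13\right) 232 = -3016$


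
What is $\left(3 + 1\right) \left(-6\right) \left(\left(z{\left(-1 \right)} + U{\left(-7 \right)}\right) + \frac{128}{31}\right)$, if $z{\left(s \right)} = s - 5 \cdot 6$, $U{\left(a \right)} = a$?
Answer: $\frac{25200}{31} \approx 812.9$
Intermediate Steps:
$z{\left(s \right)} = -30 + s$ ($z{\left(s \right)} = s - 30 = -30 + s$)
$\left(3 + 1\right) \left(-6\right) \left(\left(z{\left(-1 \right)} + U{\left(-7 \right)}\right) + \frac{128}{31}\right) = \left(3 + 1\right) \left(-6\right) \left(\left(\left(-30 - 1\right) - 7\right) + \frac{128}{31}\right) = 4 \left(-6\right) \left(\left(-31 - 7\right) + 128 \cdot \frac{1}{31}\right) = - 24 \left(-38 + \frac{128}{31}\right) = \left(-24\right) \left(- \frac{1050}{31}\right) = \frac{25200}{31}$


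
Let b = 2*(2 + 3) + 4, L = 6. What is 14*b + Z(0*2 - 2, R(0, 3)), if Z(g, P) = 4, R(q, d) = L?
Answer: 200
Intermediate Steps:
R(q, d) = 6
b = 14 (b = 2*5 + 4 = 10 + 4 = 14)
14*b + Z(0*2 - 2, R(0, 3)) = 14*14 + 4 = 196 + 4 = 200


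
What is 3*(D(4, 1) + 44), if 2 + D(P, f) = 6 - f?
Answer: 141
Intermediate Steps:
D(P, f) = 4 - f (D(P, f) = -2 + (6 - f) = 4 - f)
3*(D(4, 1) + 44) = 3*((4 - 1*1) + 44) = 3*((4 - 1) + 44) = 3*(3 + 44) = 3*47 = 141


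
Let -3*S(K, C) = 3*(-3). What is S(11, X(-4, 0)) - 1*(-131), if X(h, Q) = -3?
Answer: 134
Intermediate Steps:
S(K, C) = 3 (S(K, C) = -(-3) = -⅓*(-9) = 3)
S(11, X(-4, 0)) - 1*(-131) = 3 - 1*(-131) = 3 + 131 = 134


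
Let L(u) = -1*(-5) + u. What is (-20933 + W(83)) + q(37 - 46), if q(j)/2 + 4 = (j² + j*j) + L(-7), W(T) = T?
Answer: -20538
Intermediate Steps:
L(u) = 5 + u
q(j) = -12 + 4*j² (q(j) = -8 + 2*((j² + j*j) + (5 - 7)) = -8 + 2*((j² + j²) - 2) = -8 + 2*(2*j² - 2) = -8 + 2*(-2 + 2*j²) = -8 + (-4 + 4*j²) = -12 + 4*j²)
(-20933 + W(83)) + q(37 - 46) = (-20933 + 83) + (-12 + 4*(37 - 46)²) = -20850 + (-12 + 4*(-9)²) = -20850 + (-12 + 4*81) = -20850 + (-12 + 324) = -20850 + 312 = -20538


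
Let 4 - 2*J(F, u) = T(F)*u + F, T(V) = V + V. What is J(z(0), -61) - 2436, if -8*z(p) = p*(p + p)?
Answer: -2434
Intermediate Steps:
T(V) = 2*V
z(p) = -p²/4 (z(p) = -p*(p + p)/8 = -p*2*p/8 = -p²/4)
J(F, u) = 2 - F/2 - F*u (J(F, u) = 2 - ((2*F)*u + F)/2 = 2 - (2*F*u + F)/2 = 2 - (F + 2*F*u)/2 = 2 + (-F/2 - F*u) = 2 - F/2 - F*u)
J(z(0), -61) - 2436 = (2 - (-1)*0²/8 - 1*(-¼*0²)*(-61)) - 2436 = (2 - (-1)*0/8 - 1*(-¼*0)*(-61)) - 2436 = (2 - ½*0 - 1*0*(-61)) - 2436 = (2 + 0 + 0) - 2436 = 2 - 2436 = -2434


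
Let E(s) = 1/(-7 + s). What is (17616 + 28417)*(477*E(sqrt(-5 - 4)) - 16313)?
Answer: -43708011269/58 - 65873223*I/58 ≈ -7.5359e+8 - 1.1357e+6*I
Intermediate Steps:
(17616 + 28417)*(477*E(sqrt(-5 - 4)) - 16313) = (17616 + 28417)*(477/(-7 + sqrt(-5 - 4)) - 16313) = 46033*(477/(-7 + sqrt(-9)) - 16313) = 46033*(477/(-7 + 3*I) - 16313) = 46033*(477*((-7 - 3*I)/58) - 16313) = 46033*(477*(-7 - 3*I)/58 - 16313) = 46033*(-16313 + 477*(-7 - 3*I)/58) = -750936329 + 21957741*(-7 - 3*I)/58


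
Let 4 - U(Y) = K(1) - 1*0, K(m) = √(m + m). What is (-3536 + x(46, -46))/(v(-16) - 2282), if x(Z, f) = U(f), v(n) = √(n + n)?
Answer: 2015006/1301889 + 2*I/1301889 + 1141*√2/2603778 + 3532*I*√2/1301889 ≈ 1.5484 + 0.0038383*I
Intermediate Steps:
K(m) = √2*√m (K(m) = √(2*m) = √2*√m)
U(Y) = 4 - √2 (U(Y) = 4 - (√2*√1 - 1*0) = 4 - (√2*1 + 0) = 4 - (√2 + 0) = 4 - √2)
v(n) = √2*√n (v(n) = √(2*n) = √2*√n)
x(Z, f) = 4 - √2
(-3536 + x(46, -46))/(v(-16) - 2282) = (-3536 + (4 - √2))/(√2*√(-16) - 2282) = (-3532 - √2)/(√2*(4*I) - 2282) = (-3532 - √2)/(4*I*√2 - 2282) = (-3532 - √2)/(-2282 + 4*I*√2)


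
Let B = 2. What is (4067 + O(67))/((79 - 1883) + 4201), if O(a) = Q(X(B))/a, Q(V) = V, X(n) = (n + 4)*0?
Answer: 4067/2397 ≈ 1.6967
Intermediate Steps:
X(n) = 0 (X(n) = (4 + n)*0 = 0)
O(a) = 0 (O(a) = 0/a = 0)
(4067 + O(67))/((79 - 1883) + 4201) = (4067 + 0)/((79 - 1883) + 4201) = 4067/(-1804 + 4201) = 4067/2397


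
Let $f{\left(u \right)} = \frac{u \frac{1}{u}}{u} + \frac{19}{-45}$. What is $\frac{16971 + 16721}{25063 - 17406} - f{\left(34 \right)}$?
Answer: $\frac{56150617}{11715210} \approx 4.793$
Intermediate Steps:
$f{\left(u \right)} = - \frac{19}{45} + \frac{1}{u}$ ($f{\left(u \right)} = 1 \frac{1}{u} + 19 \left(- \frac{1}{45}\right) = \frac{1}{u} - \frac{19}{45} = - \frac{19}{45} + \frac{1}{u}$)
$\frac{16971 + 16721}{25063 - 17406} - f{\left(34 \right)} = \frac{16971 + 16721}{25063 - 17406} - \left(- \frac{19}{45} + \frac{1}{34}\right) = \frac{33692}{7657} - \left(- \frac{19}{45} + \frac{1}{34}\right) = 33692 \cdot \frac{1}{7657} - - \frac{601}{1530} = \frac{33692}{7657} + \frac{601}{1530} = \frac{56150617}{11715210}$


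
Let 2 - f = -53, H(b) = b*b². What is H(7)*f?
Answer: 18865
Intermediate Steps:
H(b) = b³
f = 55 (f = 2 - 1*(-53) = 2 + 53 = 55)
H(7)*f = 7³*55 = 343*55 = 18865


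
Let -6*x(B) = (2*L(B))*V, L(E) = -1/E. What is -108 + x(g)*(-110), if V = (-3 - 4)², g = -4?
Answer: 2047/6 ≈ 341.17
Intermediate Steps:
V = 49 (V = (-7)² = 49)
x(B) = 49/(3*B) (x(B) = -2*(-1/B)*49/6 = -(-2/B)*49/6 = -(-49)/(3*B) = 49/(3*B))
-108 + x(g)*(-110) = -108 + ((49/3)/(-4))*(-110) = -108 + ((49/3)*(-¼))*(-110) = -108 - 49/12*(-110) = -108 + 2695/6 = 2047/6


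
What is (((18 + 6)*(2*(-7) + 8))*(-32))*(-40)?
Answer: -184320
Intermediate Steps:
(((18 + 6)*(2*(-7) + 8))*(-32))*(-40) = ((24*(-14 + 8))*(-32))*(-40) = ((24*(-6))*(-32))*(-40) = -144*(-32)*(-40) = 4608*(-40) = -184320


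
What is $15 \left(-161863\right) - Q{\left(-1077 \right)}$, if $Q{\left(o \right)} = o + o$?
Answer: $-2425791$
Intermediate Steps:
$Q{\left(o \right)} = 2 o$
$15 \left(-161863\right) - Q{\left(-1077 \right)} = 15 \left(-161863\right) - 2 \left(-1077\right) = -2427945 - -2154 = -2427945 + 2154 = -2425791$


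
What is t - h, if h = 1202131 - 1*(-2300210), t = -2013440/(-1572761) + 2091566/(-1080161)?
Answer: -5949900918473843547/1698835094521 ≈ -3.5023e+6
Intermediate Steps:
t = -1114694069886/1698835094521 (t = -2013440*(-1/1572761) + 2091566*(-1/1080161) = 2013440/1572761 - 2091566/1080161 = -1114694069886/1698835094521 ≈ -0.65615)
h = 3502341 (h = 1202131 + 2300210 = 3502341)
t - h = -1114694069886/1698835094521 - 1*3502341 = -1114694069886/1698835094521 - 3502341 = -5949900918473843547/1698835094521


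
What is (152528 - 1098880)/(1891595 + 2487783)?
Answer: -473176/2189689 ≈ -0.21609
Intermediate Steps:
(152528 - 1098880)/(1891595 + 2487783) = -946352/4379378 = -946352*1/4379378 = -473176/2189689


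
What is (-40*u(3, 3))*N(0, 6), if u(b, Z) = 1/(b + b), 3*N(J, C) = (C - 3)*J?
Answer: 0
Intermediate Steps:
N(J, C) = J*(-3 + C)/3 (N(J, C) = ((C - 3)*J)/3 = ((-3 + C)*J)/3 = (J*(-3 + C))/3 = J*(-3 + C)/3)
u(b, Z) = 1/(2*b)
(-40*u(3, 3))*N(0, 6) = (-20/3)*((1/3)*0*(-3 + 6)) = (-20/3)*((1/3)*0*3) = -40*1/6*0 = -20/3*0 = 0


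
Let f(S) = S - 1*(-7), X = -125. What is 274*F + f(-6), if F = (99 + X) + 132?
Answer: 29045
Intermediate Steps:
f(S) = 7 + S (f(S) = S + 7 = 7 + S)
F = 106 (F = (99 - 125) + 132 = -26 + 132 = 106)
274*F + f(-6) = 274*106 + (7 - 6) = 29044 + 1 = 29045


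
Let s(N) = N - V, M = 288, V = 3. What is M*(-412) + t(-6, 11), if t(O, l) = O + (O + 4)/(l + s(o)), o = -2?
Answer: -355987/3 ≈ -1.1866e+5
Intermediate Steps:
s(N) = -3 + N (s(N) = N - 1*3 = N - 3 = -3 + N)
t(O, l) = O + (4 + O)/(-5 + l) (t(O, l) = O + (O + 4)/(l + (-3 - 2)) = O + (4 + O)/(l - 5) = O + (4 + O)/(-5 + l))
M*(-412) + t(-6, 11) = 288*(-412) + (4 - 4*(-6) - 6*11)/(-5 + 11) = -118656 + (4 + 24 - 66)/6 = -118656 + (⅙)*(-38) = -118656 - 19/3 = -355987/3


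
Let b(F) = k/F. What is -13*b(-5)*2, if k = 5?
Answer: 26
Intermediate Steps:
b(F) = 5/F
-13*b(-5)*2 = -65/(-5)*2 = -65*(-1)/5*2 = -13*(-1)*2 = 13*2 = 26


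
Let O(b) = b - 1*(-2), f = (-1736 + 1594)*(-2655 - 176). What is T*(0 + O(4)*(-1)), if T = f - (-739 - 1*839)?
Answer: -2421480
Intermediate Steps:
f = 402002 (f = -142*(-2831) = 402002)
T = 403580 (T = 402002 - (-739 - 1*839) = 402002 - (-739 - 839) = 402002 - 1*(-1578) = 402002 + 1578 = 403580)
O(b) = 2 + b (O(b) = b + 2 = 2 + b)
T*(0 + O(4)*(-1)) = 403580*(0 + (2 + 4)*(-1)) = 403580*(0 + 6*(-1)) = 403580*(0 - 6) = 403580*(-6) = -2421480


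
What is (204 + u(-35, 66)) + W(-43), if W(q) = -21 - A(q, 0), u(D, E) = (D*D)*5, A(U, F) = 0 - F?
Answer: 6308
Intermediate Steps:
A(U, F) = -F
u(D, E) = 5*D² (u(D, E) = D²*5 = 5*D²)
W(q) = -21 (W(q) = -21 - (-1)*0 = -21 - 1*0 = -21 + 0 = -21)
(204 + u(-35, 66)) + W(-43) = (204 + 5*(-35)²) - 21 = (204 + 5*1225) - 21 = (204 + 6125) - 21 = 6329 - 21 = 6308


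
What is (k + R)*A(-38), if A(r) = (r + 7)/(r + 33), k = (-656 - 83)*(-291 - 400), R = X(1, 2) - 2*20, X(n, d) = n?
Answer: 3165782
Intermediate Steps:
R = -39 (R = 1 - 2*20 = 1 - 40 = -39)
k = 510649 (k = -739*(-691) = 510649)
A(r) = (7 + r)/(33 + r)
(k + R)*A(-38) = (510649 - 39)*((7 - 38)/(33 - 38)) = 510610*(-31/(-5)) = 510610*(-⅕*(-31)) = 510610*(31/5) = 3165782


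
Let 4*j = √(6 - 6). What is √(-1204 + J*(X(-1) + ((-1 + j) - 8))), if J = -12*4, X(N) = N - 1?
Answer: 26*I ≈ 26.0*I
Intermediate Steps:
j = 0 (j = √(6 - 6)/4 = √0/4 = (¼)*0 = 0)
X(N) = -1 + N
J = -48
√(-1204 + J*(X(-1) + ((-1 + j) - 8))) = √(-1204 - 48*((-1 - 1) + ((-1 + 0) - 8))) = √(-1204 - 48*(-2 + (-1 - 8))) = √(-1204 - 48*(-2 - 9)) = √(-1204 - 48*(-11)) = √(-1204 + 528) = √(-676) = 26*I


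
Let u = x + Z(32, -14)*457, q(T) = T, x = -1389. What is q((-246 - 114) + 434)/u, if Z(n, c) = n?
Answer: 74/13235 ≈ 0.0055912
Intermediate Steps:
u = 13235 (u = -1389 + 32*457 = -1389 + 14624 = 13235)
q((-246 - 114) + 434)/u = ((-246 - 114) + 434)/13235 = (-360 + 434)*(1/13235) = 74*(1/13235) = 74/13235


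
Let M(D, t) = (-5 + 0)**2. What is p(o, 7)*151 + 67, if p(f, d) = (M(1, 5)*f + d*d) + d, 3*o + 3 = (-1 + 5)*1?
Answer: 29344/3 ≈ 9781.3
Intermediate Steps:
M(D, t) = 25 (M(D, t) = (-5)**2 = 25)
o = 1/3 (o = -1 + ((-1 + 5)*1)/3 = -1 + (4*1)/3 = -1 + (1/3)*4 = -1 + 4/3 = 1/3 ≈ 0.33333)
p(f, d) = d + d**2 + 25*f (p(f, d) = (25*f + d*d) + d = (25*f + d**2) + d = (d**2 + 25*f) + d = d + d**2 + 25*f)
p(o, 7)*151 + 67 = (7 + 7**2 + 25*(1/3))*151 + 67 = (7 + 49 + 25/3)*151 + 67 = (193/3)*151 + 67 = 29143/3 + 67 = 29344/3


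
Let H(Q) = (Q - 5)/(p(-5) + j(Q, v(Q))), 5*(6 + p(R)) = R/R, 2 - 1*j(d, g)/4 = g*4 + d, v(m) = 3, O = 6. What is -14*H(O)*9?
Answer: 630/349 ≈ 1.8052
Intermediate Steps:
j(d, g) = 8 - 16*g - 4*d (j(d, g) = 8 - 4*(g*4 + d) = 8 - 4*(4*g + d) = 8 - 4*(d + 4*g) = 8 + (-16*g - 4*d) = 8 - 16*g - 4*d)
p(R) = -29/5 (p(R) = -6 + (R/R)/5 = -6 + (⅕)*1 = -6 + ⅕ = -29/5)
H(Q) = (-5 + Q)/(-229/5 - 4*Q) (H(Q) = (Q - 5)/(-29/5 + (8 - 16*3 - 4*Q)) = (-5 + Q)/(-29/5 + (8 - 48 - 4*Q)) = (-5 + Q)/(-29/5 + (-40 - 4*Q)) = (-5 + Q)/(-229/5 - 4*Q))
-14*H(O)*9 = -70*(5 - 1*6)/(229 + 20*6)*9 = -70*(5 - 6)/(229 + 120)*9 = -70*(-1)/349*9 = -14*(-5/349)*9 = (70/349)*9 = 630/349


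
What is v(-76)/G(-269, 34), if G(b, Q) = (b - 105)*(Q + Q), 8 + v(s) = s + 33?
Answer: 3/1496 ≈ 0.0020053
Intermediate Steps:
v(s) = 25 + s (v(s) = -8 + (s + 33) = -8 + (33 + s) = 25 + s)
G(b, Q) = 2*Q*(-105 + b) (G(b, Q) = (-105 + b)*(2*Q) = 2*Q*(-105 + b))
v(-76)/G(-269, 34) = (25 - 76)/((2*34*(-105 - 269))) = -51/(2*34*(-374)) = -51/(-25432) = -51*(-1/25432) = 3/1496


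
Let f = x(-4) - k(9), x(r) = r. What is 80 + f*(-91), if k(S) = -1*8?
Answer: -284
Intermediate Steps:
k(S) = -8
f = 4 (f = -4 - 1*(-8) = -4 + 8 = 4)
80 + f*(-91) = 80 + 4*(-91) = 80 - 364 = -284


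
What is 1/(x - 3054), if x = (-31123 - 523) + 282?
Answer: -1/34418 ≈ -2.9055e-5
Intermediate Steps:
x = -31364 (x = -31646 + 282 = -31364)
1/(x - 3054) = 1/(-31364 - 3054) = 1/(-34418) = -1/34418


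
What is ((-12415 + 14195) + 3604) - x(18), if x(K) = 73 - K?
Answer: 5329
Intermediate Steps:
((-12415 + 14195) + 3604) - x(18) = ((-12415 + 14195) + 3604) - (73 - 1*18) = (1780 + 3604) - (73 - 18) = 5384 - 1*55 = 5384 - 55 = 5329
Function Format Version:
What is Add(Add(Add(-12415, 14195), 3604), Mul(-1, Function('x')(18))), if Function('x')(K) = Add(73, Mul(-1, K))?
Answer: 5329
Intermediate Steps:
Add(Add(Add(-12415, 14195), 3604), Mul(-1, Function('x')(18))) = Add(Add(Add(-12415, 14195), 3604), Mul(-1, Add(73, Mul(-1, 18)))) = Add(Add(1780, 3604), Mul(-1, Add(73, -18))) = Add(5384, Mul(-1, 55)) = Add(5384, -55) = 5329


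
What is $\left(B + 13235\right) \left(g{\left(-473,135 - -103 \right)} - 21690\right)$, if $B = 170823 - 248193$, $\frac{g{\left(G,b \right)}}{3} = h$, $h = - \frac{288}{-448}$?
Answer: $\frac{19473502455}{14} \approx 1.391 \cdot 10^{9}$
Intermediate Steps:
$h = \frac{9}{14}$ ($h = \left(-288\right) \left(- \frac{1}{448}\right) = \frac{9}{14} \approx 0.64286$)
$g{\left(G,b \right)} = \frac{27}{14}$ ($g{\left(G,b \right)} = 3 \cdot \frac{9}{14} = \frac{27}{14}$)
$B = -77370$
$\left(B + 13235\right) \left(g{\left(-473,135 - -103 \right)} - 21690\right) = \left(-77370 + 13235\right) \left(\frac{27}{14} - 21690\right) = \left(-64135\right) \left(- \frac{303633}{14}\right) = \frac{19473502455}{14}$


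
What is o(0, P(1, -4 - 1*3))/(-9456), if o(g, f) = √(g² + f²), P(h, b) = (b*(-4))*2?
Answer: -7/1182 ≈ -0.0059222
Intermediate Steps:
P(h, b) = -8*b (P(h, b) = -4*b*2 = -8*b)
o(g, f) = √(f² + g²)
o(0, P(1, -4 - 1*3))/(-9456) = √((-8*(-4 - 1*3))² + 0²)/(-9456) = √((-8*(-4 - 3))² + 0)*(-1/9456) = √((-8*(-7))² + 0)*(-1/9456) = √(56² + 0)*(-1/9456) = √(3136 + 0)*(-1/9456) = √3136*(-1/9456) = 56*(-1/9456) = -7/1182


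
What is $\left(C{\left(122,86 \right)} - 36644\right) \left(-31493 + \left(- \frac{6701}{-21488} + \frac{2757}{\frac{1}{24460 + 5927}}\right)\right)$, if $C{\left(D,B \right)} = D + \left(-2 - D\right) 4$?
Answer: $- \frac{33307363435237481}{10744} \approx -3.1001 \cdot 10^{12}$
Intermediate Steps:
$C{\left(D,B \right)} = -8 - 3 D$ ($C{\left(D,B \right)} = D - \left(8 + 4 D\right) = -8 - 3 D$)
$\left(C{\left(122,86 \right)} - 36644\right) \left(-31493 + \left(- \frac{6701}{-21488} + \frac{2757}{\frac{1}{24460 + 5927}}\right)\right) = \left(\left(-8 - 366\right) - 36644\right) \left(-31493 + \left(- \frac{6701}{-21488} + \frac{2757}{\frac{1}{24460 + 5927}}\right)\right) = \left(\left(-8 - 366\right) - 36644\right) \left(-31493 - \left(- \frac{6701}{21488} - \frac{2757}{\frac{1}{30387}}\right)\right) = \left(-374 - 36644\right) \left(-31493 + \left(\frac{6701}{21488} + 2757 \frac{1}{\frac{1}{30387}}\right)\right) = - 37018 \left(-31493 + \left(\frac{6701}{21488} + 2757 \cdot 30387\right)\right) = - 37018 \left(-31493 + \left(\frac{6701}{21488} + 83776959\right)\right) = - 37018 \left(-31493 + \frac{1800199301693}{21488}\right) = \left(-37018\right) \frac{1799522580109}{21488} = - \frac{33307363435237481}{10744}$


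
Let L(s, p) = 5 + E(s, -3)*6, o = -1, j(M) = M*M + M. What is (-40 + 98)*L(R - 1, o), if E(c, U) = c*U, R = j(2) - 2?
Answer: -2842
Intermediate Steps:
j(M) = M + M² (j(M) = M² + M = M + M²)
R = 4 (R = 2*(1 + 2) - 2 = 2*3 - 2 = 6 - 2 = 4)
E(c, U) = U*c
L(s, p) = 5 - 18*s (L(s, p) = 5 - 3*s*6 = 5 - 18*s)
(-40 + 98)*L(R - 1, o) = (-40 + 98)*(5 - 18*(4 - 1)) = 58*(5 - 18*3) = 58*(5 - 54) = 58*(-49) = -2842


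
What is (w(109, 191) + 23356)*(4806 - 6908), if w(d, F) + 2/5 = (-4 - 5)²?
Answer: -246318666/5 ≈ -4.9264e+7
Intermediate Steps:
w(d, F) = 403/5 (w(d, F) = -⅖ + (-4 - 5)² = -⅖ + (-9)² = -⅖ + 81 = 403/5)
(w(109, 191) + 23356)*(4806 - 6908) = (403/5 + 23356)*(4806 - 6908) = (117183/5)*(-2102) = -246318666/5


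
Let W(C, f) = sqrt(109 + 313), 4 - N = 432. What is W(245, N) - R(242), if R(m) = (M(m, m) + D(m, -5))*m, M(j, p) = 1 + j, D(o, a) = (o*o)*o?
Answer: -3429800902 + sqrt(422) ≈ -3.4298e+9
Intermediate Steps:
N = -428 (N = 4 - 1*432 = 4 - 432 = -428)
D(o, a) = o**3 (D(o, a) = o**2*o = o**3)
W(C, f) = sqrt(422)
R(m) = m*(1 + m + m**3) (R(m) = ((1 + m) + m**3)*m = (1 + m + m**3)*m = m*(1 + m + m**3))
W(245, N) - R(242) = sqrt(422) - 242*(1 + 242 + 242**3) = sqrt(422) - 242*(1 + 242 + 14172488) = sqrt(422) - 242*14172731 = sqrt(422) - 1*3429800902 = sqrt(422) - 3429800902 = -3429800902 + sqrt(422)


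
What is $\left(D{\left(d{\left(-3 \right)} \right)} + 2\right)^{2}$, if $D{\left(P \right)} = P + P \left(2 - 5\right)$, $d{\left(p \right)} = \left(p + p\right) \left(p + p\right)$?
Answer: $4900$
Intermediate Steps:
$d{\left(p \right)} = 4 p^{2}$ ($d{\left(p \right)} = 2 p 2 p = 4 p^{2}$)
$D{\left(P \right)} = - 2 P$ ($D{\left(P \right)} = P + P \left(-3\right) = P - 3 P = - 2 P$)
$\left(D{\left(d{\left(-3 \right)} \right)} + 2\right)^{2} = \left(- 2 \cdot 4 \left(-3\right)^{2} + 2\right)^{2} = \left(- 2 \cdot 4 \cdot 9 + 2\right)^{2} = \left(\left(-2\right) 36 + 2\right)^{2} = \left(-72 + 2\right)^{2} = \left(-70\right)^{2} = 4900$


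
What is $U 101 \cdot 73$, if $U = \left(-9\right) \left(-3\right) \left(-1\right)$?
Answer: $-199071$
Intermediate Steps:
$U = -27$ ($U = 27 \left(-1\right) = -27$)
$U 101 \cdot 73 = \left(-27\right) 101 \cdot 73 = \left(-2727\right) 73 = -199071$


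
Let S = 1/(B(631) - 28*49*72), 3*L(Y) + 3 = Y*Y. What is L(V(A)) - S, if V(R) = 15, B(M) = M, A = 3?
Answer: 7263323/98153 ≈ 74.000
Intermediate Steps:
L(Y) = -1 + Y²/3 (L(Y) = -1 + (Y*Y)/3 = -1 + Y²/3)
S = -1/98153 (S = 1/(631 - 28*49*72) = 1/(631 - 1372*72) = 1/(631 - 98784) = 1/(-98153) = -1/98153 ≈ -1.0188e-5)
L(V(A)) - S = (-1 + (⅓)*15²) - 1*(-1/98153) = (-1 + (⅓)*225) + 1/98153 = (-1 + 75) + 1/98153 = 74 + 1/98153 = 7263323/98153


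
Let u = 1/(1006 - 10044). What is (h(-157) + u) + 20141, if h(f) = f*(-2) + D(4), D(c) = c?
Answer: 184908441/9038 ≈ 20459.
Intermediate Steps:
u = -1/9038 (u = 1/(-9038) = -1/9038 ≈ -0.00011064)
h(f) = 4 - 2*f (h(f) = f*(-2) + 4 = -2*f + 4 = 4 - 2*f)
(h(-157) + u) + 20141 = ((4 - 2*(-157)) - 1/9038) + 20141 = ((4 + 314) - 1/9038) + 20141 = (318 - 1/9038) + 20141 = 2874083/9038 + 20141 = 184908441/9038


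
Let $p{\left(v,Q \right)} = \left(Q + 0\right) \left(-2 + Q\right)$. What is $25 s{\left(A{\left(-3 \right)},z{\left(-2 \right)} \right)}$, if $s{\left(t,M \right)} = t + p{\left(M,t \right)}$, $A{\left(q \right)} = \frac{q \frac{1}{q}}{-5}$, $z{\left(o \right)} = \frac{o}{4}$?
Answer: $6$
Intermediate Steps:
$z{\left(o \right)} = \frac{o}{4}$ ($z{\left(o \right)} = o \frac{1}{4} = \frac{o}{4}$)
$A{\left(q \right)} = - \frac{1}{5}$ ($A{\left(q \right)} = 1 \left(- \frac{1}{5}\right) = - \frac{1}{5}$)
$p{\left(v,Q \right)} = Q \left(-2 + Q\right)$
$s{\left(t,M \right)} = t + t \left(-2 + t\right)$
$25 s{\left(A{\left(-3 \right)},z{\left(-2 \right)} \right)} = 25 \left(- \frac{-1 - \frac{1}{5}}{5}\right) = 25 \left(\left(- \frac{1}{5}\right) \left(- \frac{6}{5}\right)\right) = 25 \cdot \frac{6}{25} = 6$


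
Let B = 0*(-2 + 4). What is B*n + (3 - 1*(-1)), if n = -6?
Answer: 4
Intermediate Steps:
B = 0 (B = 0*2 = 0)
B*n + (3 - 1*(-1)) = 0*(-6) + (3 - 1*(-1)) = 0 + (3 + 1) = 0 + 4 = 4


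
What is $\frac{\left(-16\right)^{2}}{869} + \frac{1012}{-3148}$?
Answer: $- \frac{18385}{683903} \approx -0.026882$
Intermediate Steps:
$\frac{\left(-16\right)^{2}}{869} + \frac{1012}{-3148} = 256 \cdot \frac{1}{869} + 1012 \left(- \frac{1}{3148}\right) = \frac{256}{869} - \frac{253}{787} = - \frac{18385}{683903}$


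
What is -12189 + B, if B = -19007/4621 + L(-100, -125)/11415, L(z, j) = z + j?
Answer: -42878139451/3516581 ≈ -12193.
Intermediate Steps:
L(z, j) = j + z
B = -14533642/3516581 (B = -19007/4621 + (-125 - 100)/11415 = -19007*1/4621 - 225*1/11415 = -19007/4621 - 15/761 = -14533642/3516581 ≈ -4.1329)
-12189 + B = -12189 - 14533642/3516581 = -42878139451/3516581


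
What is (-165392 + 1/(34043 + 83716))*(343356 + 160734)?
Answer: -3272618908431810/39253 ≈ -8.3372e+10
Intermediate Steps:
(-165392 + 1/(34043 + 83716))*(343356 + 160734) = (-165392 + 1/117759)*504090 = -19476396527/117759*504090 = -3272618908431810/39253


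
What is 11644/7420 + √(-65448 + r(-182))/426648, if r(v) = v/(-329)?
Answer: 2911/1855 + I*√144573410/20052456 ≈ 1.5693 + 0.00059962*I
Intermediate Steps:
r(v) = -v/329 (r(v) = v*(-1/329) = -v/329)
11644/7420 + √(-65448 + r(-182))/426648 = 11644/7420 + √(-65448 - 1/329*(-182))/426648 = 11644*(1/7420) + √(-65448 + 26/47)*(1/426648) = 2911/1855 + √(-3076030/47)*(1/426648) = 2911/1855 + (I*√144573410/47)*(1/426648) = 2911/1855 + I*√144573410/20052456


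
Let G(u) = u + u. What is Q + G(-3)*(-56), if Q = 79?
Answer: 415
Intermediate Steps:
G(u) = 2*u
Q + G(-3)*(-56) = 79 + (2*(-3))*(-56) = 79 - 6*(-56) = 79 + 336 = 415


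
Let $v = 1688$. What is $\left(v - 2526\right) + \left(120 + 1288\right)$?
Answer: $570$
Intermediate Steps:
$\left(v - 2526\right) + \left(120 + 1288\right) = \left(1688 - 2526\right) + \left(120 + 1288\right) = -838 + 1408 = 570$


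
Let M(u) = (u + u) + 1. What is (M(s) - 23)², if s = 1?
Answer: 400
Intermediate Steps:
M(u) = 1 + 2*u (M(u) = 2*u + 1 = 1 + 2*u)
(M(s) - 23)² = ((1 + 2*1) - 23)² = ((1 + 2) - 23)² = (3 - 23)² = (-20)² = 400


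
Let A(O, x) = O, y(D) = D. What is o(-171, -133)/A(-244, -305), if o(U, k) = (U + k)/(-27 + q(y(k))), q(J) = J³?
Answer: -19/35878126 ≈ -5.2957e-7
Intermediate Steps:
o(U, k) = (U + k)/(-27 + k³)
o(-171, -133)/A(-244, -305) = ((-171 - 133)/(-27 + (-133)³))/(-244) = (-304/(-27 - 2352637))*(-1/244) = (-304/(-2352664))*(-1/244) = -1/2352664*(-304)*(-1/244) = (38/294083)*(-1/244) = -19/35878126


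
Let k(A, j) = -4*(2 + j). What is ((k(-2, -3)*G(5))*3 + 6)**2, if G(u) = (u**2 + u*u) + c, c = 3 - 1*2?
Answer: 381924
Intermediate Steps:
c = 1 (c = 3 - 2 = 1)
k(A, j) = -8 - 4*j
G(u) = 1 + 2*u**2 (G(u) = (u**2 + u*u) + 1 = (u**2 + u**2) + 1 = 2*u**2 + 1 = 1 + 2*u**2)
((k(-2, -3)*G(5))*3 + 6)**2 = (((-8 - 4*(-3))*(1 + 2*5**2))*3 + 6)**2 = (((-8 + 12)*(1 + 2*25))*3 + 6)**2 = ((4*(1 + 50))*3 + 6)**2 = ((4*51)*3 + 6)**2 = (204*3 + 6)**2 = (612 + 6)**2 = 618**2 = 381924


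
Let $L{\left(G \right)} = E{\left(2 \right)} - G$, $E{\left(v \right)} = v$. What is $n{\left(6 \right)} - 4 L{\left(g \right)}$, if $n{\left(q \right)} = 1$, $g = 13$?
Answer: $45$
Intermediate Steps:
$L{\left(G \right)} = 2 - G$
$n{\left(6 \right)} - 4 L{\left(g \right)} = 1 - 4 \left(2 - 13\right) = 1 - -44 = 1 + 44 = 45$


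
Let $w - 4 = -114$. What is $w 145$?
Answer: $-15950$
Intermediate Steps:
$w = -110$ ($w = 4 - 114 = -110$)
$w 145 = \left(-110\right) 145 = -15950$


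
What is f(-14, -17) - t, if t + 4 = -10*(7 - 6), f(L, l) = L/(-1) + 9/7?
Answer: 205/7 ≈ 29.286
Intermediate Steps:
f(L, l) = 9/7 - L (f(L, l) = L*(-1) + 9*(⅐) = -L + 9/7 = 9/7 - L)
t = -14 (t = -4 - 10*(7 - 6) = -4 - 10*1 = -4 - 10 = -14)
f(-14, -17) - t = (9/7 - 1*(-14)) - 1*(-14) = (9/7 + 14) + 14 = 107/7 + 14 = 205/7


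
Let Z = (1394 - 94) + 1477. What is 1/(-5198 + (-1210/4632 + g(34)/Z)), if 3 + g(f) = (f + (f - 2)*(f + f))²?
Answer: -6431532/22121214769 ≈ -0.00029074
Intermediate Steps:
Z = 2777 (Z = 1300 + 1477 = 2777)
g(f) = -3 + (f + 2*f*(-2 + f))² (g(f) = -3 + (f + (f - 2)*(f + f))² = -3 + (f + (-2 + f)*(2*f))² = -3 + (f + 2*f*(-2 + f))²)
1/(-5198 + (-1210/4632 + g(34)/Z)) = 1/(-5198 + (-1210/4632 + (-3 + 34²*(-3 + 2*34)²)/2777)) = 1/(-5198 + (-1210*1/4632 + (-3 + 1156*(-3 + 68)²)*(1/2777))) = 1/(-5198 + (-605/2316 + (-3 + 1156*65²)*(1/2777))) = 1/(-5198 + (-605/2316 + (-3 + 1156*4225)*(1/2777))) = 1/(-5198 + (-605/2316 + (-3 + 4884100)*(1/2777))) = 1/(-5198 + (-605/2316 + 4884097*(1/2777))) = 1/(-5198 + (-605/2316 + 4884097/2777)) = 1/(-5198 + 11309888567/6431532) = 1/(-22121214769/6431532) = -6431532/22121214769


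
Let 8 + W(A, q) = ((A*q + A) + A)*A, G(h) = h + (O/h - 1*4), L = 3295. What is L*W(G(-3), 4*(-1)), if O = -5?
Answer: -1924280/9 ≈ -2.1381e+5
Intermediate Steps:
G(h) = -4 + h - 5/h (G(h) = h + (-5/h - 1*4) = h + (-5/h - 4) = h + (-4 - 5/h) = -4 + h - 5/h)
W(A, q) = -8 + A*(2*A + A*q) (W(A, q) = -8 + ((A*q + A) + A)*A = -8 + ((A + A*q) + A)*A = -8 + (2*A + A*q)*A = -8 + A*(2*A + A*q))
L*W(G(-3), 4*(-1)) = 3295*(-8 + 2*(-4 - 3 - 5/(-3))² + (4*(-1))*(-4 - 3 - 5/(-3))²) = 3295*(-8 + 2*(-4 - 3 - 5*(-⅓))² - 4*(-4 - 3 - 5*(-⅓))²) = 3295*(-8 + 2*(-4 - 3 + 5/3)² - 4*(-4 - 3 + 5/3)²) = 3295*(-8 + 2*(-16/3)² - 4*(-16/3)²) = 3295*(-8 + 2*(256/9) - 4*256/9) = 3295*(-8 + 512/9 - 1024/9) = 3295*(-584/9) = -1924280/9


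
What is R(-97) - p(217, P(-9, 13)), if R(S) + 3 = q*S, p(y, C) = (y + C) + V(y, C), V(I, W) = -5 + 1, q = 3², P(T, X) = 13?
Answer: -1102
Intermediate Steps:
q = 9
V(I, W) = -4
p(y, C) = -4 + C + y (p(y, C) = (y + C) - 4 = (C + y) - 4 = -4 + C + y)
R(S) = -3 + 9*S
R(-97) - p(217, P(-9, 13)) = (-3 + 9*(-97)) - (-4 + 13 + 217) = (-3 - 873) - 1*226 = -876 - 226 = -1102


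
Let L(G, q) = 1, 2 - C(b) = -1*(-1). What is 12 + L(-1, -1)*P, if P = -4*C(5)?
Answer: 8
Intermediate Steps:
C(b) = 1 (C(b) = 2 - (-1)*(-1) = 2 - 1*1 = 2 - 1 = 1)
P = -4 (P = -4*1 = -4)
12 + L(-1, -1)*P = 12 + 1*(-4) = 12 - 4 = 8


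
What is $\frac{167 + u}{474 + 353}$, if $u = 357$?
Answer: $\frac{524}{827} \approx 0.63362$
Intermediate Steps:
$\frac{167 + u}{474 + 353} = \frac{167 + 357}{474 + 353} = \frac{524}{827}$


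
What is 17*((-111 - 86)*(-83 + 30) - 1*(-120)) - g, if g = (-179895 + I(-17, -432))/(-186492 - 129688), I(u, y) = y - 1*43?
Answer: 5676582829/31618 ≈ 1.7954e+5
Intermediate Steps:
I(u, y) = -43 + y (I(u, y) = y - 43 = -43 + y)
g = 18037/31618 (g = (-179895 + (-43 - 432))/(-186492 - 129688) = (-179895 - 475)/(-316180) = -180370*(-1/316180) = 18037/31618 ≈ 0.57047)
17*((-111 - 86)*(-83 + 30) - 1*(-120)) - g = 17*((-111 - 86)*(-83 + 30) - 1*(-120)) - 1*18037/31618 = 17*(-197*(-53) + 120) - 18037/31618 = 17*(10441 + 120) - 18037/31618 = 17*10561 - 18037/31618 = 179537 - 18037/31618 = 5676582829/31618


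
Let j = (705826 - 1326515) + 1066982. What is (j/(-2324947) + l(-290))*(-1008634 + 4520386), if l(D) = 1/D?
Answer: -231336517262292/337117315 ≈ -6.8622e+5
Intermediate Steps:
j = 446293 (j = -620689 + 1066982 = 446293)
(j/(-2324947) + l(-290))*(-1008634 + 4520386) = (446293/(-2324947) + 1/(-290))*(-1008634 + 4520386) = (446293*(-1/2324947) - 1/290)*3511752 = (-446293/2324947 - 1/290)*3511752 = -131749917/674234630*3511752 = -231336517262292/337117315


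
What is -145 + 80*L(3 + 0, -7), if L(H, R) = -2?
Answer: -305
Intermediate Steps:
-145 + 80*L(3 + 0, -7) = -145 + 80*(-2) = -145 - 160 = -305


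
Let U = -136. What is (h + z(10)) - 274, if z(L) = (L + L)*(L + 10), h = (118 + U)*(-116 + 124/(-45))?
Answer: 11318/5 ≈ 2263.6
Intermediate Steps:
h = 10688/5 (h = (118 - 136)*(-116 + 124/(-45)) = -18*(-116 + 124*(-1/45)) = -18*(-116 - 124/45) = -18*(-5344/45) = 10688/5 ≈ 2137.6)
z(L) = 2*L*(10 + L) (z(L) = (2*L)*(10 + L) = 2*L*(10 + L))
(h + z(10)) - 274 = (10688/5 + 2*10*(10 + 10)) - 274 = (10688/5 + 2*10*20) - 274 = (10688/5 + 400) - 274 = 12688/5 - 274 = 11318/5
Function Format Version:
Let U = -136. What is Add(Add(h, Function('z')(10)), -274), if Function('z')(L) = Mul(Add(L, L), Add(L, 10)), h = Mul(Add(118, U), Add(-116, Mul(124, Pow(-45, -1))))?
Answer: Rational(11318, 5) ≈ 2263.6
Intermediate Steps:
h = Rational(10688, 5) (h = Mul(Add(118, -136), Add(-116, Mul(124, Pow(-45, -1)))) = Mul(-18, Add(-116, Mul(124, Rational(-1, 45)))) = Mul(-18, Add(-116, Rational(-124, 45))) = Mul(-18, Rational(-5344, 45)) = Rational(10688, 5) ≈ 2137.6)
Function('z')(L) = Mul(2, L, Add(10, L)) (Function('z')(L) = Mul(Mul(2, L), Add(10, L)) = Mul(2, L, Add(10, L)))
Add(Add(h, Function('z')(10)), -274) = Add(Add(Rational(10688, 5), Mul(2, 10, Add(10, 10))), -274) = Add(Add(Rational(10688, 5), Mul(2, 10, 20)), -274) = Add(Add(Rational(10688, 5), 400), -274) = Add(Rational(12688, 5), -274) = Rational(11318, 5)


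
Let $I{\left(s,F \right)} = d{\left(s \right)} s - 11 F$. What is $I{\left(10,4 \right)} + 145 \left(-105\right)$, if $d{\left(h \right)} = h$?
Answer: $-15169$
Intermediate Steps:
$I{\left(s,F \right)} = s^{2} - 11 F$ ($I{\left(s,F \right)} = s s - 11 F = s^{2} - 11 F$)
$I{\left(10,4 \right)} + 145 \left(-105\right) = \left(10^{2} - 44\right) + 145 \left(-105\right) = \left(100 - 44\right) - 15225 = 56 - 15225 = -15169$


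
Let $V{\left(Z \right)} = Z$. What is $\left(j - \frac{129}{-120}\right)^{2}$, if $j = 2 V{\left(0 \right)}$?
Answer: $\frac{1849}{1600} \approx 1.1556$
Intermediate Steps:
$j = 0$ ($j = 2 \cdot 0 = 0$)
$\left(j - \frac{129}{-120}\right)^{2} = \left(0 - \frac{129}{-120}\right)^{2} = \left(0 - - \frac{43}{40}\right)^{2} = \left(0 + \frac{43}{40}\right)^{2} = \left(\frac{43}{40}\right)^{2} = \frac{1849}{1600}$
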